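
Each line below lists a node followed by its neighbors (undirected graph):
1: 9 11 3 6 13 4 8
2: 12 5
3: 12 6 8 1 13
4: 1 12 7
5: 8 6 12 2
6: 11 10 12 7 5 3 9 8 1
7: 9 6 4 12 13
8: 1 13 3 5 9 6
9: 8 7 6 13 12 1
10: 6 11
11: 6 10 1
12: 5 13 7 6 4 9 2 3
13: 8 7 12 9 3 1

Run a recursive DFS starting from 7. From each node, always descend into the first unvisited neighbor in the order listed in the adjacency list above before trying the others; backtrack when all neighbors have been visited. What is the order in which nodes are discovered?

7 9 8 1 11 6 10 12 5 2 13 3 4

Visit 7
7 → 9
9 → 8
8 → 1
1 → 11
11 → 6
6 → 10
6 → 12
12 → 5
5 → 2
12 → 13
13 → 3
12 → 4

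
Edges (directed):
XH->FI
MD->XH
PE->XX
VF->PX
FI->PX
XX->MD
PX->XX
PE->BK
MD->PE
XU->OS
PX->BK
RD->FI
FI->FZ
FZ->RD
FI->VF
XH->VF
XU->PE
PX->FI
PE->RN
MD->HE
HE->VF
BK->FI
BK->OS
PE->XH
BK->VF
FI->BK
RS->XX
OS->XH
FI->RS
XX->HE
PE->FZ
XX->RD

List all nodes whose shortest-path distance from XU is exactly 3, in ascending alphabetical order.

Level 0: XU
Level 1: OS, PE
Level 2: BK, FZ, RN, XH, XX
Level 3: FI, HE, MD, RD, VF
Level 4: PX, RS

FI, HE, MD, RD, VF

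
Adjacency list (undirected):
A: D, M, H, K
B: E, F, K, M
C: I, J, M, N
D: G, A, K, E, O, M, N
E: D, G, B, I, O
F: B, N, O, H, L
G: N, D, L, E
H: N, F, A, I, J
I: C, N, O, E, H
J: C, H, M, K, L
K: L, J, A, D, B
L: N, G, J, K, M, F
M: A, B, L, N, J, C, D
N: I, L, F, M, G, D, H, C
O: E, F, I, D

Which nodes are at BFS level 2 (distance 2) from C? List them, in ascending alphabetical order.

Level 0: C
Level 1: I, J, M, N
Level 2: A, B, D, E, F, G, H, K, L, O

A, B, D, E, F, G, H, K, L, O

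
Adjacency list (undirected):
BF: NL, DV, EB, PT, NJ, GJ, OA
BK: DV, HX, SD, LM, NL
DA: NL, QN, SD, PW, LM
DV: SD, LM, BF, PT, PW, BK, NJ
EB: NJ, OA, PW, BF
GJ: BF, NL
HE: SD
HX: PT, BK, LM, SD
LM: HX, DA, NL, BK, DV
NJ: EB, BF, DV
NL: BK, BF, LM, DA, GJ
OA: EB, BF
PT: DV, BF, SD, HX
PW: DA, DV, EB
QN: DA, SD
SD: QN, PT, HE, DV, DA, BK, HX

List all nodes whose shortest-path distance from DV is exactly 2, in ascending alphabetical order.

DA, EB, GJ, HE, HX, NL, OA, QN

Level 0: DV
Level 1: BF, BK, LM, NJ, PT, PW, SD
Level 2: DA, EB, GJ, HE, HX, NL, OA, QN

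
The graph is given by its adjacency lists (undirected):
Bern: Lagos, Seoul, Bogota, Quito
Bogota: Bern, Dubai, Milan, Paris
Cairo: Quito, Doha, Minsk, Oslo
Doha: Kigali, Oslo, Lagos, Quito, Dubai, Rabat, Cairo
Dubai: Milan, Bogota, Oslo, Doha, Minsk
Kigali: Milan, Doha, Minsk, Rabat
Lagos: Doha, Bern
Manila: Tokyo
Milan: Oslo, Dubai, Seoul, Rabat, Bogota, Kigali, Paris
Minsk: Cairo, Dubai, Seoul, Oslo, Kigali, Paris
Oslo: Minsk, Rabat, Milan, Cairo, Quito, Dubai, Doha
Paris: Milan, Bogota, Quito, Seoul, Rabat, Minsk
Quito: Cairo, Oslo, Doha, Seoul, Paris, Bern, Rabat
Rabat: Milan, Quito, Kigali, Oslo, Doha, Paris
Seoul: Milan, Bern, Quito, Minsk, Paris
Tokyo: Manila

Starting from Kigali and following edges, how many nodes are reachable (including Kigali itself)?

14

BFS from Kigali visits: Kigali, Doha, Milan, Minsk, Rabat, Cairo, Dubai, Lagos, Oslo, Quito, Bogota, Paris, Seoul, Bern
Reachable nodes: 14 of 16 total.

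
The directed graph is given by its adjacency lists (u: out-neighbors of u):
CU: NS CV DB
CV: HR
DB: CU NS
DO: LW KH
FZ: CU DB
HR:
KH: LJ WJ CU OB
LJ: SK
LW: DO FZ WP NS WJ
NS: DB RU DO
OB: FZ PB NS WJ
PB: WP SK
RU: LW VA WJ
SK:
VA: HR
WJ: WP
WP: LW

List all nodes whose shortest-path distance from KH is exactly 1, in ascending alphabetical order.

Level 0: KH
Level 1: CU, LJ, OB, WJ
Level 2: CV, DB, FZ, NS, PB, SK, WP
Level 3: DO, HR, LW, RU
Level 4: VA

CU, LJ, OB, WJ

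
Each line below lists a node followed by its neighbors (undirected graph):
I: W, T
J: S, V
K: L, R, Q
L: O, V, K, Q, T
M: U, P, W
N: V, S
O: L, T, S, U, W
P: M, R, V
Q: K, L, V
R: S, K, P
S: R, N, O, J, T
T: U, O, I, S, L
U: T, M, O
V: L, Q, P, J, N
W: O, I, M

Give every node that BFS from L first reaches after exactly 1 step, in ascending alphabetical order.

K, O, Q, T, V

Level 0: L
Level 1: K, O, Q, T, V
Level 2: I, J, N, P, R, S, U, W
Level 3: M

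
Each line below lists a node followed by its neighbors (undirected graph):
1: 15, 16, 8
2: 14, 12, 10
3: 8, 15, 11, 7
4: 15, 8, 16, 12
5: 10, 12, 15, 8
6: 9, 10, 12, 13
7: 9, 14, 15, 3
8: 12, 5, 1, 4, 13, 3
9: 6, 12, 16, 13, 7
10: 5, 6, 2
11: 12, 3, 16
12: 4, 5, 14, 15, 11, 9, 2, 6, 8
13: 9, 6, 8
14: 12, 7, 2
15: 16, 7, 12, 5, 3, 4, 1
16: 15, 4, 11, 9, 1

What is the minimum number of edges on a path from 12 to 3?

Level 0: 12
Level 1: 2, 4, 5, 6, 8, 9, 11, 14, 15
Level 2: 1, 3, 7, 10, 13, 16
3 first appears at level 2.

2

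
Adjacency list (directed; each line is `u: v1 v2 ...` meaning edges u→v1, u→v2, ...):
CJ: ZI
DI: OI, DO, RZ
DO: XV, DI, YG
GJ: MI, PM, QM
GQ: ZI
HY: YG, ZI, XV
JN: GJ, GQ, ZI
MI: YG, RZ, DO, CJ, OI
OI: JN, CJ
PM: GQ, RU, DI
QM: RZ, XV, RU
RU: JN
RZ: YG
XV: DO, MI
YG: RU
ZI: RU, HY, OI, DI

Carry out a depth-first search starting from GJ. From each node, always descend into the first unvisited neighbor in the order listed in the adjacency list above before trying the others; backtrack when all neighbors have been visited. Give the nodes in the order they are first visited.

Visit GJ
GJ → MI
MI → YG
YG → RU
RU → JN
JN → GQ
GQ → ZI
ZI → HY
HY → XV
XV → DO
DO → DI
DI → OI
OI → CJ
DI → RZ
GJ → PM
GJ → QM

GJ -> MI -> YG -> RU -> JN -> GQ -> ZI -> HY -> XV -> DO -> DI -> OI -> CJ -> RZ -> PM -> QM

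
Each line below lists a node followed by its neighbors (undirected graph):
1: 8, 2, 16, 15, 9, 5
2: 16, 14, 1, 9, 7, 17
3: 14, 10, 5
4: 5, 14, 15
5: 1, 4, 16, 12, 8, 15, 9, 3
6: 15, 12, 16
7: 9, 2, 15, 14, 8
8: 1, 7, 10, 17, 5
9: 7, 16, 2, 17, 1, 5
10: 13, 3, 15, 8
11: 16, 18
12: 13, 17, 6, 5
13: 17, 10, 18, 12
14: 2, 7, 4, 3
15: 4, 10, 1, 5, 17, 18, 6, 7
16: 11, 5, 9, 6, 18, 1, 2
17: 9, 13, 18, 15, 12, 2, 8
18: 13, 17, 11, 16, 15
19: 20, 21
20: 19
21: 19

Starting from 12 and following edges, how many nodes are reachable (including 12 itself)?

18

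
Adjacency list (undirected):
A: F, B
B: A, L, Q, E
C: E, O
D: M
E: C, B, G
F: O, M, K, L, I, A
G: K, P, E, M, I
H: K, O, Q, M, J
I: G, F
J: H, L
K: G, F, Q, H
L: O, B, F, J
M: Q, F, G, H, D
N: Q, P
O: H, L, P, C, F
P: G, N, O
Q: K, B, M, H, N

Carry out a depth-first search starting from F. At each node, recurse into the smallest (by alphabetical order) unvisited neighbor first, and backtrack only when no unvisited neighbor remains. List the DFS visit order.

F, A, B, E, C, O, H, J, L, K, G, I, M, D, Q, N, P

Visit F
F → A
A → B
B → E
E → C
C → O
O → H
H → J
J → L
H → K
K → G
G → I
G → M
M → D
M → Q
Q → N
N → P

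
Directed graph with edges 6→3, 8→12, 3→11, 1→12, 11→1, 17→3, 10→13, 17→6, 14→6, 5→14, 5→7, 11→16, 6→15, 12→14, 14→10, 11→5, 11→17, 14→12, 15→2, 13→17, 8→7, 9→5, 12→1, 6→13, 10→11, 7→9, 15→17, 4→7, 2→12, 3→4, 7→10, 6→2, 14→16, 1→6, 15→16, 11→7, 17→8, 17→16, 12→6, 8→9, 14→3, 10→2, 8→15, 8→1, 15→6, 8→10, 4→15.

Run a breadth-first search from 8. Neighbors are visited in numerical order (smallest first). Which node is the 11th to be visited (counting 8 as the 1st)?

Visit 8; enqueue 1, 7, 9, 10, 12, 15 → queue [1, 7, 9, 10, 12, 15]
Visit 1; enqueue 6 → queue [7, 9, 10, 12, 15, 6]
Visit 7 → queue [9, 10, 12, 15, 6]
Visit 9; enqueue 5 → queue [10, 12, 15, 6, 5]
Visit 10; enqueue 2, 11, 13 → queue [12, 15, 6, 5, 2, 11, 13]
Visit 12; enqueue 14 → queue [15, 6, 5, 2, 11, 13, 14]
Visit 15; enqueue 16, 17 → queue [6, 5, 2, 11, 13, 14, 16, 17]
Visit 6; enqueue 3 → queue [5, 2, 11, 13, 14, 16, 17, 3]
Visit 5 → queue [2, 11, 13, 14, 16, 17, 3]
Visit 2 → queue [11, 13, 14, 16, 17, 3]
Visit 11 → queue [13, 14, 16, 17, 3]
Visit 13 → queue [14, 16, 17, 3]
Visit 14 → queue [16, 17, 3]
Visit 16 → queue [17, 3]
Visit 17 → queue [3]
Visit 3; enqueue 4 → queue [4]
Visit 4 → queue []

Visit order: 8, 1, 7, 9, 10, 12, 15, 6, 5, 2, 11, 13, 14, 16, 17, 3, 4

11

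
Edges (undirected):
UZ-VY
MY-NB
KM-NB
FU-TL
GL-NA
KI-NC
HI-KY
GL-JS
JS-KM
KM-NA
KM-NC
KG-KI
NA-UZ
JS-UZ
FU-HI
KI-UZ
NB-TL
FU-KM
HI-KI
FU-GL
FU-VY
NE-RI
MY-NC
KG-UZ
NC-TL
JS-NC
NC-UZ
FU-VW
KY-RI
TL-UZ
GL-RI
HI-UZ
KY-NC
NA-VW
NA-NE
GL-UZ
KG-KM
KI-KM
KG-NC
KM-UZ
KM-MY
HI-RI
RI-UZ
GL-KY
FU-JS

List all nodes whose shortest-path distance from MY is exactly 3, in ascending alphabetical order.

GL, HI, NE, RI, VW, VY

Level 0: MY
Level 1: KM, NB, NC
Level 2: FU, JS, KG, KI, KY, NA, TL, UZ
Level 3: GL, HI, NE, RI, VW, VY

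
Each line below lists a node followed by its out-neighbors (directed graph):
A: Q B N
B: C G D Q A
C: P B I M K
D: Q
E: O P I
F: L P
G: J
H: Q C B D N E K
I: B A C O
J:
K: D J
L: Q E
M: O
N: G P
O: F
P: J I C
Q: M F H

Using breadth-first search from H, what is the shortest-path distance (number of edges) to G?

Level 0: H
Level 1: B, C, D, E, K, N, Q
Level 2: A, F, G, I, J, M, O, P
Level 3: L
G first appears at level 2.

2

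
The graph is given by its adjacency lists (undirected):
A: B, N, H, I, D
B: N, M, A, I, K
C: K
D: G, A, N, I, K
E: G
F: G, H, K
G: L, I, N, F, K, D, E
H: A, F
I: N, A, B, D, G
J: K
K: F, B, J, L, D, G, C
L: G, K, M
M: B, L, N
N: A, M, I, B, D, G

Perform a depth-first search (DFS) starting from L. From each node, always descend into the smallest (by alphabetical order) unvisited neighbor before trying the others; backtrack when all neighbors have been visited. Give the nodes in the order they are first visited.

L, G, D, A, B, I, N, M, K, C, F, H, J, E

Visit L
L → G
G → D
D → A
A → B
B → I
I → N
N → M
B → K
K → C
K → F
F → H
K → J
G → E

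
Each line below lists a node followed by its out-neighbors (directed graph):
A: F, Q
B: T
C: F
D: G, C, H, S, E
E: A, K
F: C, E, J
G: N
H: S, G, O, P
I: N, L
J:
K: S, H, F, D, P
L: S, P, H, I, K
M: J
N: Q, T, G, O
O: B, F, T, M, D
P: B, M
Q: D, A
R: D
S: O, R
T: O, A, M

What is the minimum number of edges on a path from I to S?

Level 0: I
Level 1: L, N
Level 2: G, H, K, O, P, Q, S, T
Level 3: A, B, D, F, M, R
Level 4: C, E, J
S first appears at level 2.

2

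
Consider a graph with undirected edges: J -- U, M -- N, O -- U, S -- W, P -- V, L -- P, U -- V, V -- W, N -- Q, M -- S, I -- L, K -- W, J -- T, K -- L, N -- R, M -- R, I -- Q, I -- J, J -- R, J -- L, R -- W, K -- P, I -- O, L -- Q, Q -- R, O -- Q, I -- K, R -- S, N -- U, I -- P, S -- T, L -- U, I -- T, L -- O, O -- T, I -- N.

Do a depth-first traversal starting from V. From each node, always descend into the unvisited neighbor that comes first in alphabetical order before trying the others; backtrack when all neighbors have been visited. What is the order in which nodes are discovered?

V -> P -> I -> J -> L -> K -> W -> R -> M -> N -> Q -> O -> T -> S -> U

Visit V
V → P
P → I
I → J
J → L
L → K
K → W
W → R
R → M
M → N
N → Q
Q → O
O → T
T → S
O → U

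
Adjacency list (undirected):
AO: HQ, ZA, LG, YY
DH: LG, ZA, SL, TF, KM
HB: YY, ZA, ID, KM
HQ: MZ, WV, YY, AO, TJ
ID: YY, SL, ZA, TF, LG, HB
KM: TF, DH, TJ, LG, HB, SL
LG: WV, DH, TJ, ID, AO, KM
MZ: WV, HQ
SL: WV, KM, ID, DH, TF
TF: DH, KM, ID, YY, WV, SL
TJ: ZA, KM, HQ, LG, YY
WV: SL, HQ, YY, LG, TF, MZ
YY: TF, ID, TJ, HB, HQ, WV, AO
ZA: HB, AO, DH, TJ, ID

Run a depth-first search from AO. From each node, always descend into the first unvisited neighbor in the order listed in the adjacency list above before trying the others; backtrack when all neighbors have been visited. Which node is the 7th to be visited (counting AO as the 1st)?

Visit AO
AO → HQ
HQ → MZ
MZ → WV
WV → SL
SL → KM
KM → TF
TF → DH
DH → LG
LG → TJ
TJ → ZA
ZA → HB
HB → YY
YY → ID

Visit order: AO, HQ, MZ, WV, SL, KM, TF, DH, LG, TJ, ZA, HB, YY, ID

TF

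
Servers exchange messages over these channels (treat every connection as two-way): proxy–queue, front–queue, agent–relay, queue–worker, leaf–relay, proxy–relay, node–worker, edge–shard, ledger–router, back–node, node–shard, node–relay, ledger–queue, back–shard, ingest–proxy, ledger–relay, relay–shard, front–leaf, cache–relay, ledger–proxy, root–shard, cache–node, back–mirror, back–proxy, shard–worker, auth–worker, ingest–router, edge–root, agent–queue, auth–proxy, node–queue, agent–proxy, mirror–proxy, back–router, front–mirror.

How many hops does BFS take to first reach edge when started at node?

Level 0: node
Level 1: back, cache, queue, relay, shard, worker
Level 2: agent, auth, edge, front, leaf, ledger, mirror, proxy, root, router
Level 3: ingest
edge first appears at level 2.

2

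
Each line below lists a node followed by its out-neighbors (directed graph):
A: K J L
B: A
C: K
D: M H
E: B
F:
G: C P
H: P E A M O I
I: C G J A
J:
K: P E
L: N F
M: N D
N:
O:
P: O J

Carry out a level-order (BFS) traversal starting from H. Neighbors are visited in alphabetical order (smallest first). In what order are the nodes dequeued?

H -> A -> E -> I -> M -> O -> P -> J -> K -> L -> B -> C -> G -> D -> N -> F

Visit H; enqueue A, E, I, M, O, P → queue [A, E, I, M, O, P]
Visit A; enqueue J, K, L → queue [E, I, M, O, P, J, K, L]
Visit E; enqueue B → queue [I, M, O, P, J, K, L, B]
Visit I; enqueue C, G → queue [M, O, P, J, K, L, B, C, G]
Visit M; enqueue D, N → queue [O, P, J, K, L, B, C, G, D, N]
Visit O → queue [P, J, K, L, B, C, G, D, N]
Visit P → queue [J, K, L, B, C, G, D, N]
Visit J → queue [K, L, B, C, G, D, N]
Visit K → queue [L, B, C, G, D, N]
Visit L; enqueue F → queue [B, C, G, D, N, F]
Visit B → queue [C, G, D, N, F]
Visit C → queue [G, D, N, F]
Visit G → queue [D, N, F]
Visit D → queue [N, F]
Visit N → queue [F]
Visit F → queue []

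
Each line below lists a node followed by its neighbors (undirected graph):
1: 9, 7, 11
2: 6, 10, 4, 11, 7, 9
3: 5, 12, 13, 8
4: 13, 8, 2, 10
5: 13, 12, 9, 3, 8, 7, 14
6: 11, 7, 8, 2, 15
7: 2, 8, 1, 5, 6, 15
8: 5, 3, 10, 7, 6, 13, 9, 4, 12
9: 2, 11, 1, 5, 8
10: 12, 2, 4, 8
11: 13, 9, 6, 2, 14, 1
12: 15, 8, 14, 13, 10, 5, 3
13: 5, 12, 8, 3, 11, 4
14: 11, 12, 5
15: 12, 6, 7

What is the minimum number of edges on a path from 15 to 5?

2

Level 0: 15
Level 1: 6, 7, 12
Level 2: 1, 2, 3, 5, 8, 10, 11, 13, 14
Level 3: 4, 9
5 first appears at level 2.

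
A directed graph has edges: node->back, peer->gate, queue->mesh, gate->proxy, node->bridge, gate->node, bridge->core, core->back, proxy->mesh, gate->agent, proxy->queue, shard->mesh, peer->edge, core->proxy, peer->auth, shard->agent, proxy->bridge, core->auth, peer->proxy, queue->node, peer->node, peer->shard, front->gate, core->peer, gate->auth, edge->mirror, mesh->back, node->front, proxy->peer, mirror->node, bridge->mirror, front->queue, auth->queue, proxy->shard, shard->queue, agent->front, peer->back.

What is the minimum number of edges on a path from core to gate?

Level 0: core
Level 1: auth, back, peer, proxy
Level 2: bridge, edge, gate, mesh, node, queue, shard
Level 3: agent, front, mirror
gate first appears at level 2.

2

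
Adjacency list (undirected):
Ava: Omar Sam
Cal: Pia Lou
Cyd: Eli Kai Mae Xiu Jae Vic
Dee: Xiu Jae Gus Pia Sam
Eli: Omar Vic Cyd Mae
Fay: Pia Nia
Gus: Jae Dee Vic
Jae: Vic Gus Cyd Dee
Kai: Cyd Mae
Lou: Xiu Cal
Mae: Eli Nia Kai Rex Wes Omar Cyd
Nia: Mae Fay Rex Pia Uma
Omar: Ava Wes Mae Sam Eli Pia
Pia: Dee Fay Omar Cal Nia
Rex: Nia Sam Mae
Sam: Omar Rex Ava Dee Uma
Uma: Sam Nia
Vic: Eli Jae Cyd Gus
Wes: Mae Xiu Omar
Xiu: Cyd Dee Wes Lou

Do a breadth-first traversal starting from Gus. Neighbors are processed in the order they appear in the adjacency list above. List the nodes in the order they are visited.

Visit Gus; enqueue Jae, Dee, Vic → queue [Jae, Dee, Vic]
Visit Jae; enqueue Cyd → queue [Dee, Vic, Cyd]
Visit Dee; enqueue Xiu, Pia, Sam → queue [Vic, Cyd, Xiu, Pia, Sam]
Visit Vic; enqueue Eli → queue [Cyd, Xiu, Pia, Sam, Eli]
Visit Cyd; enqueue Kai, Mae → queue [Xiu, Pia, Sam, Eli, Kai, Mae]
Visit Xiu; enqueue Wes, Lou → queue [Pia, Sam, Eli, Kai, Mae, Wes, Lou]
Visit Pia; enqueue Fay, Omar, Cal, Nia → queue [Sam, Eli, Kai, Mae, Wes, Lou, Fay, Omar, Cal, Nia]
Visit Sam; enqueue Rex, Ava, Uma → queue [Eli, Kai, Mae, Wes, Lou, Fay, Omar, Cal, Nia, Rex, Ava, Uma]
Visit Eli → queue [Kai, Mae, Wes, Lou, Fay, Omar, Cal, Nia, Rex, Ava, Uma]
Visit Kai → queue [Mae, Wes, Lou, Fay, Omar, Cal, Nia, Rex, Ava, Uma]
Visit Mae → queue [Wes, Lou, Fay, Omar, Cal, Nia, Rex, Ava, Uma]
Visit Wes → queue [Lou, Fay, Omar, Cal, Nia, Rex, Ava, Uma]
Visit Lou → queue [Fay, Omar, Cal, Nia, Rex, Ava, Uma]
Visit Fay → queue [Omar, Cal, Nia, Rex, Ava, Uma]
Visit Omar → queue [Cal, Nia, Rex, Ava, Uma]
Visit Cal → queue [Nia, Rex, Ava, Uma]
Visit Nia → queue [Rex, Ava, Uma]
Visit Rex → queue [Ava, Uma]
Visit Ava → queue [Uma]
Visit Uma → queue []

Gus, Jae, Dee, Vic, Cyd, Xiu, Pia, Sam, Eli, Kai, Mae, Wes, Lou, Fay, Omar, Cal, Nia, Rex, Ava, Uma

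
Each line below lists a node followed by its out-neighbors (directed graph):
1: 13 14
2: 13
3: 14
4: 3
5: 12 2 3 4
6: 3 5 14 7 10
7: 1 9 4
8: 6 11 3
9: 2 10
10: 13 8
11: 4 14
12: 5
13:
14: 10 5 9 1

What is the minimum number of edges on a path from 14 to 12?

2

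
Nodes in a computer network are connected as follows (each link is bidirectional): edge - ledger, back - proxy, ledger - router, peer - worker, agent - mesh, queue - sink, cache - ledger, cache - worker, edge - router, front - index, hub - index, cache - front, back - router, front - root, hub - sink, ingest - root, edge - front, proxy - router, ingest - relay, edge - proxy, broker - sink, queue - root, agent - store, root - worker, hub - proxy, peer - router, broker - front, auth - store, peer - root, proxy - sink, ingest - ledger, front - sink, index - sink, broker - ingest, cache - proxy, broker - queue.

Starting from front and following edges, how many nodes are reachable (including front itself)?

BFS from front visits: front, sink, root, index, edge, cache, broker, queue, proxy, hub, worker, peer, ingest, router, ledger, back, relay
Reachable nodes: 17 of 21 total.

17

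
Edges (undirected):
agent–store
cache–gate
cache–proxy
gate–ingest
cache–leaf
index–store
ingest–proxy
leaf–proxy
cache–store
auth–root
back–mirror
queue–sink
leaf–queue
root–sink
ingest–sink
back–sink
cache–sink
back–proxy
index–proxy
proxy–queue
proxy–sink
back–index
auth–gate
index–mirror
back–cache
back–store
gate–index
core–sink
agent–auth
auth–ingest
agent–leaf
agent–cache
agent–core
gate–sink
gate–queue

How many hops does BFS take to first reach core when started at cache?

2

Level 0: cache
Level 1: agent, back, gate, leaf, proxy, sink, store
Level 2: auth, core, index, ingest, mirror, queue, root
core first appears at level 2.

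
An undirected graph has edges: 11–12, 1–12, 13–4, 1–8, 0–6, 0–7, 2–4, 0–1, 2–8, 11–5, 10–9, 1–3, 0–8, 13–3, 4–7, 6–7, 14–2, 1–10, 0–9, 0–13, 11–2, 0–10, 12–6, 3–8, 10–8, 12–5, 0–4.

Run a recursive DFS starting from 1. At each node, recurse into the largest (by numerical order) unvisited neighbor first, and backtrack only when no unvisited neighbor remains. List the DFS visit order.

1 → 12 → 11 → 5 → 2 → 14 → 8 → 10 → 9 → 0 → 13 → 4 → 7 → 6 → 3

Visit 1
1 → 12
12 → 11
11 → 5
11 → 2
2 → 14
2 → 8
8 → 10
10 → 9
9 → 0
0 → 13
13 → 4
4 → 7
7 → 6
13 → 3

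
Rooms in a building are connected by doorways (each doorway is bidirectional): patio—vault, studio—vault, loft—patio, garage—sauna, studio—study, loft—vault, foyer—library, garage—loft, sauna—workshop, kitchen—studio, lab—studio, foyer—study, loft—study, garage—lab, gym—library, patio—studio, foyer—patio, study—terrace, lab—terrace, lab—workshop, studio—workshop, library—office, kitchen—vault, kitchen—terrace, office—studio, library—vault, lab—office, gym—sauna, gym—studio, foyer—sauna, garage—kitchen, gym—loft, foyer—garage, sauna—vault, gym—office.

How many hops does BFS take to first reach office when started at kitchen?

2

Level 0: kitchen
Level 1: garage, studio, terrace, vault
Level 2: foyer, gym, lab, library, loft, office, patio, sauna, study, workshop
office first appears at level 2.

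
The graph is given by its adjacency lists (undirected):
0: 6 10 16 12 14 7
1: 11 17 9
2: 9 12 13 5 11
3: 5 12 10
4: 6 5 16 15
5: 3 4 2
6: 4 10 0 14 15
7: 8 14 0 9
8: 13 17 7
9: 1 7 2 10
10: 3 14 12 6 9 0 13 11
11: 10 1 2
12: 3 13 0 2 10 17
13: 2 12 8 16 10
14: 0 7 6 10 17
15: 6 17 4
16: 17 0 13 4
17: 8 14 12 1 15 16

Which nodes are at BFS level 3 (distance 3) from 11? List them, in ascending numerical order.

Level 0: 11
Level 1: 1, 2, 10
Level 2: 0, 3, 5, 6, 9, 12, 13, 14, 17
Level 3: 4, 7, 8, 15, 16

4, 7, 8, 15, 16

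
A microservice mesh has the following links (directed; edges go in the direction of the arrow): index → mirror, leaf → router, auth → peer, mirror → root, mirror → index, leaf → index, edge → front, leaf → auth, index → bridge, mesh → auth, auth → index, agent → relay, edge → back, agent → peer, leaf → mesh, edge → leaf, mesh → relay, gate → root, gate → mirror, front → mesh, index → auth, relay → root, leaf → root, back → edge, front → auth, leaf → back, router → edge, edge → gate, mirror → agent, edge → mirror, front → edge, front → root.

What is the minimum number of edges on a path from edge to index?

Level 0: edge
Level 1: back, front, gate, leaf, mirror
Level 2: agent, auth, index, mesh, root, router
Level 3: bridge, peer, relay
index first appears at level 2.

2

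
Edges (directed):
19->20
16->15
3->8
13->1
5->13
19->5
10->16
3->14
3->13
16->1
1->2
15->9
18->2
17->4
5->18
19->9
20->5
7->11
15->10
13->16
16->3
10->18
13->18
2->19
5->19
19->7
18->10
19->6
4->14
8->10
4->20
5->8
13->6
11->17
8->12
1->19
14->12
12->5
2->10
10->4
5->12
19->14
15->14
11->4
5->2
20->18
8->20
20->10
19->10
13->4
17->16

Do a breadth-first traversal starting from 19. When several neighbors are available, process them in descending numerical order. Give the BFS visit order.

Visit 19; enqueue 20, 14, 10, 9, 7, 6, 5 → queue [20, 14, 10, 9, 7, 6, 5]
Visit 20; enqueue 18 → queue [14, 10, 9, 7, 6, 5, 18]
Visit 14; enqueue 12 → queue [10, 9, 7, 6, 5, 18, 12]
Visit 10; enqueue 16, 4 → queue [9, 7, 6, 5, 18, 12, 16, 4]
Visit 9 → queue [7, 6, 5, 18, 12, 16, 4]
Visit 7; enqueue 11 → queue [6, 5, 18, 12, 16, 4, 11]
Visit 6 → queue [5, 18, 12, 16, 4, 11]
Visit 5; enqueue 13, 8, 2 → queue [18, 12, 16, 4, 11, 13, 8, 2]
Visit 18 → queue [12, 16, 4, 11, 13, 8, 2]
Visit 12 → queue [16, 4, 11, 13, 8, 2]
Visit 16; enqueue 15, 3, 1 → queue [4, 11, 13, 8, 2, 15, 3, 1]
Visit 4 → queue [11, 13, 8, 2, 15, 3, 1]
Visit 11; enqueue 17 → queue [13, 8, 2, 15, 3, 1, 17]
Visit 13 → queue [8, 2, 15, 3, 1, 17]
Visit 8 → queue [2, 15, 3, 1, 17]
Visit 2 → queue [15, 3, 1, 17]
Visit 15 → queue [3, 1, 17]
Visit 3 → queue [1, 17]
Visit 1 → queue [17]
Visit 17 → queue []

19, 20, 14, 10, 9, 7, 6, 5, 18, 12, 16, 4, 11, 13, 8, 2, 15, 3, 1, 17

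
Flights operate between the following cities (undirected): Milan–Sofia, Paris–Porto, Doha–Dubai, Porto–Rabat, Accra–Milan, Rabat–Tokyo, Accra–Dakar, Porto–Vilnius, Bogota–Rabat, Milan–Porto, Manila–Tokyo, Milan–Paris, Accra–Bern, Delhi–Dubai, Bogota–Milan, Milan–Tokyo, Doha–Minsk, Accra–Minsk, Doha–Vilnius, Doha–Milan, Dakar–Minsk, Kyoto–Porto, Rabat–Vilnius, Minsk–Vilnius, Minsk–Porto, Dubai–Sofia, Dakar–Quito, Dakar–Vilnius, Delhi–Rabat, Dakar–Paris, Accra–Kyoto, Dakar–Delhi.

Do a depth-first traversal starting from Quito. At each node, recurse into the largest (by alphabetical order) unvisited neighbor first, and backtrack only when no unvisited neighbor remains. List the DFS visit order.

Visit Quito
Quito → Dakar
Dakar → Vilnius
Vilnius → Rabat
Rabat → Tokyo
Tokyo → Milan
Milan → Sofia
Sofia → Dubai
Dubai → Doha
Doha → Minsk
Minsk → Porto
Porto → Paris
Porto → Kyoto
Kyoto → Accra
Accra → Bern
Dubai → Delhi
Milan → Bogota
Tokyo → Manila

Quito -> Dakar -> Vilnius -> Rabat -> Tokyo -> Milan -> Sofia -> Dubai -> Doha -> Minsk -> Porto -> Paris -> Kyoto -> Accra -> Bern -> Delhi -> Bogota -> Manila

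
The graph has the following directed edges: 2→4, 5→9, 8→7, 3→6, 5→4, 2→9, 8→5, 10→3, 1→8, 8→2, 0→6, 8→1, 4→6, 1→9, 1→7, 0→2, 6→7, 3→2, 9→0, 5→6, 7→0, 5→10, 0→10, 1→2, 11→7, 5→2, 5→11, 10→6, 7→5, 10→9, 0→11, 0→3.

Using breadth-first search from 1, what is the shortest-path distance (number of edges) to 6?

3

Level 0: 1
Level 1: 2, 7, 8, 9
Level 2: 0, 4, 5
Level 3: 3, 6, 10, 11
6 first appears at level 3.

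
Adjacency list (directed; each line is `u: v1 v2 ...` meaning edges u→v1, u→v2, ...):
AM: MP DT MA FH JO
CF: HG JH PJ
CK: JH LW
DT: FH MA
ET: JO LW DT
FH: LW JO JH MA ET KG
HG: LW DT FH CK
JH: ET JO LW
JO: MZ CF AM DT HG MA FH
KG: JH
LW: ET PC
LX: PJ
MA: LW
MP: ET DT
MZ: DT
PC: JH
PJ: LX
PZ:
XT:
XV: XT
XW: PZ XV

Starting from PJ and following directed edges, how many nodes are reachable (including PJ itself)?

2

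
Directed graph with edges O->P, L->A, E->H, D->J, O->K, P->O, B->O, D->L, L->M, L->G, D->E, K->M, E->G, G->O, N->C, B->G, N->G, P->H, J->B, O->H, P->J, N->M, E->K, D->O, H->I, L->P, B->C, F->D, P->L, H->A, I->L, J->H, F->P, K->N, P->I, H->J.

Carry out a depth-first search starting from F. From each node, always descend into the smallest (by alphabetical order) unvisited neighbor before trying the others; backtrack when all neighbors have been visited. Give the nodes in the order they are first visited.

Visit F
F → D
D → E
E → G
G → O
O → H
H → A
H → I
I → L
L → M
L → P
P → J
J → B
B → C
O → K
K → N

F, D, E, G, O, H, A, I, L, M, P, J, B, C, K, N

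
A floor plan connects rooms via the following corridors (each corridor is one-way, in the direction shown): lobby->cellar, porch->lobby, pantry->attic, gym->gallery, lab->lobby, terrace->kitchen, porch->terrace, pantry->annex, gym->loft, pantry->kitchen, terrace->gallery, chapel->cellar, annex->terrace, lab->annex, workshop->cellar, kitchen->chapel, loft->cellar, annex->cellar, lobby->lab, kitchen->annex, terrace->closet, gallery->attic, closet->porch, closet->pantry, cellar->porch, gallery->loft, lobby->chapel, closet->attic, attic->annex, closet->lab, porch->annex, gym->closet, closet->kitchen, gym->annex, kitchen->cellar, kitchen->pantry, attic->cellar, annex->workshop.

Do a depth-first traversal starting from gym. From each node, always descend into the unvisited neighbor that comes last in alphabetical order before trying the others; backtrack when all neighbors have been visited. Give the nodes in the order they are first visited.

Visit gym
gym → loft
loft → cellar
cellar → porch
porch → terrace
terrace → kitchen
kitchen → pantry
pantry → attic
attic → annex
annex → workshop
kitchen → chapel
terrace → gallery
terrace → closet
closet → lab
lab → lobby

gym -> loft -> cellar -> porch -> terrace -> kitchen -> pantry -> attic -> annex -> workshop -> chapel -> gallery -> closet -> lab -> lobby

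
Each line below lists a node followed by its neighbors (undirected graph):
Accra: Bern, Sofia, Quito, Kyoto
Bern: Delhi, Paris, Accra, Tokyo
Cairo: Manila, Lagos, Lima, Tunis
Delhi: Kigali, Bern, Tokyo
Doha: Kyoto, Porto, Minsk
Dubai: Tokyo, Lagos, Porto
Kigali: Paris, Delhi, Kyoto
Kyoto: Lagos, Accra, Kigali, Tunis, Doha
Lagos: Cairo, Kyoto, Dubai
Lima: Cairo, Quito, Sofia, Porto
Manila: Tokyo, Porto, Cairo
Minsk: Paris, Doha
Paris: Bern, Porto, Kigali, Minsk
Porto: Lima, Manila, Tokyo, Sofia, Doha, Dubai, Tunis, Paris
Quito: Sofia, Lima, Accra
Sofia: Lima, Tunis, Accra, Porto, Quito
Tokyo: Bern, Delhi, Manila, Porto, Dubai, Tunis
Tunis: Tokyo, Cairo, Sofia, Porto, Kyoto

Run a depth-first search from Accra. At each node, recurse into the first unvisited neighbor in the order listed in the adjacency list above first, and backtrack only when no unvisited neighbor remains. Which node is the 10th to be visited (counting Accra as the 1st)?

Visit Accra
Accra → Bern
Bern → Delhi
Delhi → Kigali
Kigali → Paris
Paris → Porto
Porto → Lima
Lima → Cairo
Cairo → Manila
Manila → Tokyo
Tokyo → Dubai
Dubai → Lagos
Lagos → Kyoto
Kyoto → Tunis
Tunis → Sofia
Sofia → Quito
Kyoto → Doha
Doha → Minsk

Visit order: Accra, Bern, Delhi, Kigali, Paris, Porto, Lima, Cairo, Manila, Tokyo, Dubai, Lagos, Kyoto, Tunis, Sofia, Quito, Doha, Minsk

Tokyo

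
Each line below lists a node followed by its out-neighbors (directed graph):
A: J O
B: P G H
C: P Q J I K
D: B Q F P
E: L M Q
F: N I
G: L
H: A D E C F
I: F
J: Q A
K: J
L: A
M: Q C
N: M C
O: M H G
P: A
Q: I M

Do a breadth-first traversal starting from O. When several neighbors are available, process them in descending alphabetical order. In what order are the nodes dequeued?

O -> M -> H -> G -> Q -> C -> F -> E -> D -> A -> L -> I -> P -> K -> J -> N -> B

Visit O; enqueue M, H, G → queue [M, H, G]
Visit M; enqueue Q, C → queue [H, G, Q, C]
Visit H; enqueue F, E, D, A → queue [G, Q, C, F, E, D, A]
Visit G; enqueue L → queue [Q, C, F, E, D, A, L]
Visit Q; enqueue I → queue [C, F, E, D, A, L, I]
Visit C; enqueue P, K, J → queue [F, E, D, A, L, I, P, K, J]
Visit F; enqueue N → queue [E, D, A, L, I, P, K, J, N]
Visit E → queue [D, A, L, I, P, K, J, N]
Visit D; enqueue B → queue [A, L, I, P, K, J, N, B]
Visit A → queue [L, I, P, K, J, N, B]
Visit L → queue [I, P, K, J, N, B]
Visit I → queue [P, K, J, N, B]
Visit P → queue [K, J, N, B]
Visit K → queue [J, N, B]
Visit J → queue [N, B]
Visit N → queue [B]
Visit B → queue []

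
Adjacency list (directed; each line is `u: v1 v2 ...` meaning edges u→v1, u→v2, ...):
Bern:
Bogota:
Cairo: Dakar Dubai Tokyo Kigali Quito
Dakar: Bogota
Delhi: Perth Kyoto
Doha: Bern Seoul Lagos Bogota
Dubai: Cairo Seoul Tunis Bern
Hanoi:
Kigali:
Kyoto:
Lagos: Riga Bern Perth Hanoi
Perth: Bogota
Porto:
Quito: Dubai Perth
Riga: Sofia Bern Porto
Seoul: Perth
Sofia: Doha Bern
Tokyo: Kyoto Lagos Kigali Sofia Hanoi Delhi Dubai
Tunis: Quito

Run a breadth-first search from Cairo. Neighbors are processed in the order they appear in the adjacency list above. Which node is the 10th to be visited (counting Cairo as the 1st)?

Visit Cairo; enqueue Dakar, Dubai, Tokyo, Kigali, Quito → queue [Dakar, Dubai, Tokyo, Kigali, Quito]
Visit Dakar; enqueue Bogota → queue [Dubai, Tokyo, Kigali, Quito, Bogota]
Visit Dubai; enqueue Seoul, Tunis, Bern → queue [Tokyo, Kigali, Quito, Bogota, Seoul, Tunis, Bern]
Visit Tokyo; enqueue Kyoto, Lagos, Sofia, Hanoi, Delhi → queue [Kigali, Quito, Bogota, Seoul, Tunis, Bern, Kyoto, Lagos, Sofia, Hanoi, Delhi]
Visit Kigali → queue [Quito, Bogota, Seoul, Tunis, Bern, Kyoto, Lagos, Sofia, Hanoi, Delhi]
Visit Quito; enqueue Perth → queue [Bogota, Seoul, Tunis, Bern, Kyoto, Lagos, Sofia, Hanoi, Delhi, Perth]
Visit Bogota → queue [Seoul, Tunis, Bern, Kyoto, Lagos, Sofia, Hanoi, Delhi, Perth]
Visit Seoul → queue [Tunis, Bern, Kyoto, Lagos, Sofia, Hanoi, Delhi, Perth]
Visit Tunis → queue [Bern, Kyoto, Lagos, Sofia, Hanoi, Delhi, Perth]
Visit Bern → queue [Kyoto, Lagos, Sofia, Hanoi, Delhi, Perth]
Visit Kyoto → queue [Lagos, Sofia, Hanoi, Delhi, Perth]
Visit Lagos; enqueue Riga → queue [Sofia, Hanoi, Delhi, Perth, Riga]
Visit Sofia; enqueue Doha → queue [Hanoi, Delhi, Perth, Riga, Doha]
Visit Hanoi → queue [Delhi, Perth, Riga, Doha]
Visit Delhi → queue [Perth, Riga, Doha]
Visit Perth → queue [Riga, Doha]
Visit Riga; enqueue Porto → queue [Doha, Porto]
Visit Doha → queue [Porto]
Visit Porto → queue []

Visit order: Cairo, Dakar, Dubai, Tokyo, Kigali, Quito, Bogota, Seoul, Tunis, Bern, Kyoto, Lagos, Sofia, Hanoi, Delhi, Perth, Riga, Doha, Porto

Bern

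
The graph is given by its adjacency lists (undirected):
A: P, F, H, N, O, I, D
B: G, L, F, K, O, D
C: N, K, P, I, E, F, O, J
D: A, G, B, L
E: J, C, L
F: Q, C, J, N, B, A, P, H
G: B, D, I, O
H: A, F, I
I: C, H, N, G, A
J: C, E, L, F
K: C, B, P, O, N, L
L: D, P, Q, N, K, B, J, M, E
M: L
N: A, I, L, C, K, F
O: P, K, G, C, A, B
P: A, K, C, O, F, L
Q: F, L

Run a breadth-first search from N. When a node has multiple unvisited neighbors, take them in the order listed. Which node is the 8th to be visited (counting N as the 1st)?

P

Visit N; enqueue A, I, L, C, K, F → queue [A, I, L, C, K, F]
Visit A; enqueue P, H, O, D → queue [I, L, C, K, F, P, H, O, D]
Visit I; enqueue G → queue [L, C, K, F, P, H, O, D, G]
Visit L; enqueue Q, B, J, M, E → queue [C, K, F, P, H, O, D, G, Q, B, J, M, E]
Visit C → queue [K, F, P, H, O, D, G, Q, B, J, M, E]
Visit K → queue [F, P, H, O, D, G, Q, B, J, M, E]
Visit F → queue [P, H, O, D, G, Q, B, J, M, E]
Visit P → queue [H, O, D, G, Q, B, J, M, E]
Visit H → queue [O, D, G, Q, B, J, M, E]
Visit O → queue [D, G, Q, B, J, M, E]
Visit D → queue [G, Q, B, J, M, E]
Visit G → queue [Q, B, J, M, E]
Visit Q → queue [B, J, M, E]
Visit B → queue [J, M, E]
Visit J → queue [M, E]
Visit M → queue [E]
Visit E → queue []

Visit order: N, A, I, L, C, K, F, P, H, O, D, G, Q, B, J, M, E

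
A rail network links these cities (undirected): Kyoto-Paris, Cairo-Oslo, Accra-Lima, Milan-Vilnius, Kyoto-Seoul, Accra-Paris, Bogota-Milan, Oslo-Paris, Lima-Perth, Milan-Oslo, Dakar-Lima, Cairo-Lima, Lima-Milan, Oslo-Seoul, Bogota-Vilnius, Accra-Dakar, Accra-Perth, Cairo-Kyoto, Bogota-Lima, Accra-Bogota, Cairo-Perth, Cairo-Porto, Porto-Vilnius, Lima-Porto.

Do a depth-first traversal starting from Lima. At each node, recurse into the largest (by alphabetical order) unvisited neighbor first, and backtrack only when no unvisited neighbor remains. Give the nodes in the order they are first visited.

Lima -> Porto -> Vilnius -> Milan -> Oslo -> Seoul -> Kyoto -> Paris -> Accra -> Perth -> Cairo -> Dakar -> Bogota

Visit Lima
Lima → Porto
Porto → Vilnius
Vilnius → Milan
Milan → Oslo
Oslo → Seoul
Seoul → Kyoto
Kyoto → Paris
Paris → Accra
Accra → Perth
Perth → Cairo
Accra → Dakar
Accra → Bogota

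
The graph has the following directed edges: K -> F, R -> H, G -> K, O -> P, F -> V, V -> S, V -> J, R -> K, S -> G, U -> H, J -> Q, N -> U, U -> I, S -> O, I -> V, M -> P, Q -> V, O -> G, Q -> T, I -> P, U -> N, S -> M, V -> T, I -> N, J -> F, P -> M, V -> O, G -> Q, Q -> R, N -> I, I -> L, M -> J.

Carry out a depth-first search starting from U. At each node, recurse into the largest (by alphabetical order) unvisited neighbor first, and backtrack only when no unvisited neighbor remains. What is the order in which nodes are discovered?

U, N, I, V, T, S, O, P, M, J, Q, R, K, F, H, G, L

Visit U
U → N
N → I
I → V
V → T
V → S
S → O
O → P
P → M
M → J
J → Q
Q → R
R → K
K → F
R → H
O → G
I → L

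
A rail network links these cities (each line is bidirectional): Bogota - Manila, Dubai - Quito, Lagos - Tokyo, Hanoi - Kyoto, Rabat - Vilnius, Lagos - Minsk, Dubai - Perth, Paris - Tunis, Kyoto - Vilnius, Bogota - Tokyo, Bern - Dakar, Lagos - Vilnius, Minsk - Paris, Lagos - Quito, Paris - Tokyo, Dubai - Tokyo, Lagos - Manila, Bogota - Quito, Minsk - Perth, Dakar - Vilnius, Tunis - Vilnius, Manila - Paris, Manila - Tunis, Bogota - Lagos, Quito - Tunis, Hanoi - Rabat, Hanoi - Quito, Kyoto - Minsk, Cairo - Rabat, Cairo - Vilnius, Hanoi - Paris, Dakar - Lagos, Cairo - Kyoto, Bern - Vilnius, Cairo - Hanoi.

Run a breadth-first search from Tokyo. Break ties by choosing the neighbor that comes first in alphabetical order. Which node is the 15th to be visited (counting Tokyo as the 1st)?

Kyoto

Visit Tokyo; enqueue Bogota, Dubai, Lagos, Paris → queue [Bogota, Dubai, Lagos, Paris]
Visit Bogota; enqueue Manila, Quito → queue [Dubai, Lagos, Paris, Manila, Quito]
Visit Dubai; enqueue Perth → queue [Lagos, Paris, Manila, Quito, Perth]
Visit Lagos; enqueue Dakar, Minsk, Vilnius → queue [Paris, Manila, Quito, Perth, Dakar, Minsk, Vilnius]
Visit Paris; enqueue Hanoi, Tunis → queue [Manila, Quito, Perth, Dakar, Minsk, Vilnius, Hanoi, Tunis]
Visit Manila → queue [Quito, Perth, Dakar, Minsk, Vilnius, Hanoi, Tunis]
Visit Quito → queue [Perth, Dakar, Minsk, Vilnius, Hanoi, Tunis]
Visit Perth → queue [Dakar, Minsk, Vilnius, Hanoi, Tunis]
Visit Dakar; enqueue Bern → queue [Minsk, Vilnius, Hanoi, Tunis, Bern]
Visit Minsk; enqueue Kyoto → queue [Vilnius, Hanoi, Tunis, Bern, Kyoto]
Visit Vilnius; enqueue Cairo, Rabat → queue [Hanoi, Tunis, Bern, Kyoto, Cairo, Rabat]
Visit Hanoi → queue [Tunis, Bern, Kyoto, Cairo, Rabat]
Visit Tunis → queue [Bern, Kyoto, Cairo, Rabat]
Visit Bern → queue [Kyoto, Cairo, Rabat]
Visit Kyoto → queue [Cairo, Rabat]
Visit Cairo → queue [Rabat]
Visit Rabat → queue []

Visit order: Tokyo, Bogota, Dubai, Lagos, Paris, Manila, Quito, Perth, Dakar, Minsk, Vilnius, Hanoi, Tunis, Bern, Kyoto, Cairo, Rabat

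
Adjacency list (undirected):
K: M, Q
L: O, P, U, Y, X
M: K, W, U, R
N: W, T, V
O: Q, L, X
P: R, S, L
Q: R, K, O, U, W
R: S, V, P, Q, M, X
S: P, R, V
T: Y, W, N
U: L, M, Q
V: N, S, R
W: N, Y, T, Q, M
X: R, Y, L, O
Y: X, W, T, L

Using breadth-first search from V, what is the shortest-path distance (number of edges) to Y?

3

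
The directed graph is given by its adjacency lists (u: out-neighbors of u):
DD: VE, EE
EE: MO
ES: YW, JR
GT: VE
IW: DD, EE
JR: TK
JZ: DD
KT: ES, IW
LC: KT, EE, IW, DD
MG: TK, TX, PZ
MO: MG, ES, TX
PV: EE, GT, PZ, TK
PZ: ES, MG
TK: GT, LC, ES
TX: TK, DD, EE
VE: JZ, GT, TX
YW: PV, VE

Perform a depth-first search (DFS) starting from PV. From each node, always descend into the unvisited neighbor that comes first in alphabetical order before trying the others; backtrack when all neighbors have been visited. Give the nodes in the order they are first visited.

PV, EE, MO, ES, JR, TK, GT, VE, JZ, DD, TX, LC, IW, KT, YW, MG, PZ

Visit PV
PV → EE
EE → MO
MO → ES
ES → JR
JR → TK
TK → GT
GT → VE
VE → JZ
JZ → DD
VE → TX
TK → LC
LC → IW
LC → KT
ES → YW
MO → MG
MG → PZ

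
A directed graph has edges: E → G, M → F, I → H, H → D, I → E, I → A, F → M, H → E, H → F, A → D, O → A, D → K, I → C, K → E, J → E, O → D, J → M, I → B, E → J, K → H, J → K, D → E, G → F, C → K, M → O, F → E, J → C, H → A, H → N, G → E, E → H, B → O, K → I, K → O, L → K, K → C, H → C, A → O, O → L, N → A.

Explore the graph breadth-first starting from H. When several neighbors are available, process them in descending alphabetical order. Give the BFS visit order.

Visit H; enqueue N, F, E, D, C, A → queue [N, F, E, D, C, A]
Visit N → queue [F, E, D, C, A]
Visit F; enqueue M → queue [E, D, C, A, M]
Visit E; enqueue J, G → queue [D, C, A, M, J, G]
Visit D; enqueue K → queue [C, A, M, J, G, K]
Visit C → queue [A, M, J, G, K]
Visit A; enqueue O → queue [M, J, G, K, O]
Visit M → queue [J, G, K, O]
Visit J → queue [G, K, O]
Visit G → queue [K, O]
Visit K; enqueue I → queue [O, I]
Visit O; enqueue L → queue [I, L]
Visit I; enqueue B → queue [L, B]
Visit L → queue [B]
Visit B → queue []

H N F E D C A M J G K O I L B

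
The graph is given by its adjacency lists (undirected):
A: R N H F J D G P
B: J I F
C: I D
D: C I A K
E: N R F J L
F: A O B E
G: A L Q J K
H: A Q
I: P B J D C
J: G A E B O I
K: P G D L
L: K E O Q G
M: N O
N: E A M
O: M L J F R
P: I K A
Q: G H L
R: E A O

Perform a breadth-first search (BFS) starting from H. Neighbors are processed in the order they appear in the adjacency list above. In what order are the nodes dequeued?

Visit H; enqueue A, Q → queue [A, Q]
Visit A; enqueue R, N, F, J, D, G, P → queue [Q, R, N, F, J, D, G, P]
Visit Q; enqueue L → queue [R, N, F, J, D, G, P, L]
Visit R; enqueue E, O → queue [N, F, J, D, G, P, L, E, O]
Visit N; enqueue M → queue [F, J, D, G, P, L, E, O, M]
Visit F; enqueue B → queue [J, D, G, P, L, E, O, M, B]
Visit J; enqueue I → queue [D, G, P, L, E, O, M, B, I]
Visit D; enqueue C, K → queue [G, P, L, E, O, M, B, I, C, K]
Visit G → queue [P, L, E, O, M, B, I, C, K]
Visit P → queue [L, E, O, M, B, I, C, K]
Visit L → queue [E, O, M, B, I, C, K]
Visit E → queue [O, M, B, I, C, K]
Visit O → queue [M, B, I, C, K]
Visit M → queue [B, I, C, K]
Visit B → queue [I, C, K]
Visit I → queue [C, K]
Visit C → queue [K]
Visit K → queue []

H -> A -> Q -> R -> N -> F -> J -> D -> G -> P -> L -> E -> O -> M -> B -> I -> C -> K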